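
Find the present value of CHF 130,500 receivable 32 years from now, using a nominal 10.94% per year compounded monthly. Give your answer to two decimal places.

CHF 4,000.56

i = 0.1094/12 = 0.00911667 per month; n = 32·12 = 384.
PV = FV·(1+i)^(−n) = 130,500 × 0.030656 = 4,000.5614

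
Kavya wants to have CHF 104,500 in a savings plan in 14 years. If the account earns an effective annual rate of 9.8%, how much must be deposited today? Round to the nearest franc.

PV = FV·(1+i)^(−n) = 104,500 × 0.270127 = 28,228.2223

CHF 28,228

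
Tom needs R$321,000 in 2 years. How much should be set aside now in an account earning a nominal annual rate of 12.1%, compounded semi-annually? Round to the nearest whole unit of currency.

R$253,783

i = 0.121/2 = 0.0605 per half-year; n = 2·2 = 4.
Discount factor = (1+0.0605)^(−4) = 0.790601; PV = 321,000 × 0.790601 = 253,782.8913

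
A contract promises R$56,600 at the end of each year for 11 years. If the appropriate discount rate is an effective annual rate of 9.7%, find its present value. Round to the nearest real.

PV = 56600 × [1 − (1+0.097)^(−11)] / 0.097 = 56600 × 6.585744 = 372,753.1115

R$372,753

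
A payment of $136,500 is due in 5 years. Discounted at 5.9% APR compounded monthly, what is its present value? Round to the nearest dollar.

i = 0.059/12 = 0.00491667 per month; n = 5·12 = 60.
PV = FV·(1+i)^(−n) = 136,500 × 0.745070 = 101,702.0494

$101,702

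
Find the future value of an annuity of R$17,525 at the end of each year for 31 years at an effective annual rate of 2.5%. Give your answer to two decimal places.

FV = 17525 × [(1+0.025)^31 − 1] / 0.025 = 17525 × 46.000271 = 806,154.7448

R$806,154.74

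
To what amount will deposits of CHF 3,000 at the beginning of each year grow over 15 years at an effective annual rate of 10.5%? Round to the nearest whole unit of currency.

CHF 109,594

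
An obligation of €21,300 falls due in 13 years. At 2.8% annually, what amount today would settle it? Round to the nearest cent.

€14,875.42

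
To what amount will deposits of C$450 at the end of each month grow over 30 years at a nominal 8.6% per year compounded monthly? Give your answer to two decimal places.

C$758,277.25

Periodic rate i = 0.086/12 = 0.00716667; n = 30 × 12 = 360 periods.
FV = 450 × [(1+0.00716667)^360 − 1] / 0.00716667 = 450 × 1685.060560 = 758,277.2522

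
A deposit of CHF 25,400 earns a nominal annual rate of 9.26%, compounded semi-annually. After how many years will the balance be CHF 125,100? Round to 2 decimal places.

17.61 years

Periodic rate i = 0.0926/2 = 0.0463.
n = ln(125100/25400) / ln(1+0.0463) = ln(4.92520) / 0.045260 = 35.2267 half-years
= 35.2267/2 years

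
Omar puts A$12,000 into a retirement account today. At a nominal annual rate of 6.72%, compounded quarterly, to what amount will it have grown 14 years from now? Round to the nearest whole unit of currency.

A$30,505

i = 0.0672/4 = 0.0168 per quarter; n = 14·4 = 56.
FV = PV·(1+i)^n = 12,000 × 2.542085 = 30,505.0224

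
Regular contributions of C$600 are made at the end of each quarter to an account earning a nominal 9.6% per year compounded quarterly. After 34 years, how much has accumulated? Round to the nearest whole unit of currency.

C$604,121

Periodic rate i = 0.096/4 = 0.024; n = 34 × 4 = 136 periods.
FV = 600 × [(1+0.024)^136 − 1] / 0.024 = 600 × 1006.868163 = 604,120.8979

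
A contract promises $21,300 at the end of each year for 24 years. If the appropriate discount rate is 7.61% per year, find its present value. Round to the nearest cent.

$231,752.03

PV = 21300 × [1 − (1+0.0761)^(−24)] / 0.0761 = 21300 × 10.880377 = 231,752.0255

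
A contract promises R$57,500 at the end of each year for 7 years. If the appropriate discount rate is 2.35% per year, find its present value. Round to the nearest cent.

PV = PMT · [1 − (1+i)^(−n)] / i = 57500 · 6.385798 = 367,183.3966

R$367,183.40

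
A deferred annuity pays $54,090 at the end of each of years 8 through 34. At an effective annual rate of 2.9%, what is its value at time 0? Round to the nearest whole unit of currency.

$821,241

PV at t=7 (ordinary 27-year annuity): 54090 × a(27|0.029) = 54090 × 18.546481 = 1,003,179.1639
PV₀ = 1,003,179.1639 / (1+0.029)^7 = 1,003,179.1639 / 1.221540 = 821,241.4855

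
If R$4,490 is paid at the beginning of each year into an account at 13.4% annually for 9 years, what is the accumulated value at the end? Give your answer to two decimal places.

R$79,836.94

FV = PMT · [(1+i)^n − 1] / i × (1+i) = 4490 · 17.781055 = 79,836.9355
(Beginning-of-period payments → annuity-due factor ×(1+i).)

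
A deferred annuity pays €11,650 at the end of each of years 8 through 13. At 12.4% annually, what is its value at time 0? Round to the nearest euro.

PV at t=7 (ordinary 6-year annuity): 11650 × a(6|0.124) = 11650 × 4.065249 = 47,360.1472
Discount back 7 years: 47,360.1472 × (1+0.124)^(−7) = 47,360.1472 × 0.441200 = 20,895.3122

€20,895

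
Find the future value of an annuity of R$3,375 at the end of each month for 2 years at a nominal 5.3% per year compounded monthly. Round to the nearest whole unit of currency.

With 12 periods per year: i = 0.00441667, n = 24.
FV = 3375 × [(1+0.00441667)^24 − 1] / 0.00441667 = 3375 × 25.259414 = 85,250.5221

R$85,251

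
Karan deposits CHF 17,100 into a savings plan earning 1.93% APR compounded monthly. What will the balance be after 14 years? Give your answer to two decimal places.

CHF 22,400.01

i = 0.0193/12 = 0.00160833 per month; n = 14·12 = 168.
FV = PV·(1+i)^n = 17,100 × 1.309942 = 22,400.0101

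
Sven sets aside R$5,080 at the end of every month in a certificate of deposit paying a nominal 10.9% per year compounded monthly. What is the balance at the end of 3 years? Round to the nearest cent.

i = 0.109/12 = 0.00908333 per month; n = 3·12 = 36.
Accumulation factor s(36|0.00908333) = 42.358437; FV = 5080 × 42.358437 = 215,180.8592

R$215,180.86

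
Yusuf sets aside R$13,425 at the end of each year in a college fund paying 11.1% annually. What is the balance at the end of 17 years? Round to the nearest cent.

FV = PMT · [(1+i)^n − 1] / i = 13425 · 44.919203 = 603,040.3031

R$603,040.30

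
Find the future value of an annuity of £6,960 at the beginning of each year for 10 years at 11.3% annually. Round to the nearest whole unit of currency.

FV = 6960 × [(1+0.113)^10 − 1] / 0.113 × (1+i) = 6960 × 18.882608 = 131,422.9538
Payments are at the start of each period, so multiply by (1+i).

£131,423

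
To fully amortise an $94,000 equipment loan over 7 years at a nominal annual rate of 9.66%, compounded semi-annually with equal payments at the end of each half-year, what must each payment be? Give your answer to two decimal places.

i = 0.0966/2 = 0.0483 per half-year; n = 7·2 = 14.
PMT = 94000 / ( [1 − (1+0.0483)^(−14)] / 0.0483 ) = 94000 / 10.007114 = 9,393.3174

$9,393.32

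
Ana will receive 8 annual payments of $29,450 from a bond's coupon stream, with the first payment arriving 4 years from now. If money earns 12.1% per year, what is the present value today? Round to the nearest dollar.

Value one period before first payment (t=3): 29450 × [1 − (1+0.121)^(−8)] / 0.121 = 29450 × 4.950331 = 145,787.2588
Discount back 3 years: 145,787.2588 × (1+0.121)^(−3) = 145,787.2588 × 0.709877 = 103,491.0355

$103,491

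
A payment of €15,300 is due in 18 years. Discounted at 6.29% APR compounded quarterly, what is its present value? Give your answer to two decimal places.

€4,975.18

Periodic rate i = 0.0629/4 = 0.015725; n = 18 × 4 = 72 periods.
Discount factor = (1+0.015725)^(−72) = 0.325175; PV = 15,300 × 0.325175 = 4,975.1848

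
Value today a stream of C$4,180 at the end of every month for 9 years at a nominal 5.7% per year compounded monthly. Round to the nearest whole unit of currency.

C$352,507

i = 0.057/12 = 0.00475 per month; n = 9·12 = 108.
PV = PMT · [1 − (1+i)^(−n)] / i = 4180 · 84.331712 = 352,506.5554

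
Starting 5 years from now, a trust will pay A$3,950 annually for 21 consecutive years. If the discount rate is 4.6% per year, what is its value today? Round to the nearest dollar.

A$43,836

PV at t=4 (ordinary 21-year annuity): 3950 × a(21|0.046) = 3950 × 13.284847 = 52,475.1465
Discount back 4 years: 52,475.1465 × (1+0.046)^(−4) = 52,475.1465 × 0.835359 = 43,835.5966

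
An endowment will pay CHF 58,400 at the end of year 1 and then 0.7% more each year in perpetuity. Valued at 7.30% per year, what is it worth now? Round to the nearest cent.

CHF 884,848.48

PV = D₁/(r − g) = 58400/(0.073 − 0.007) = 884,848.4848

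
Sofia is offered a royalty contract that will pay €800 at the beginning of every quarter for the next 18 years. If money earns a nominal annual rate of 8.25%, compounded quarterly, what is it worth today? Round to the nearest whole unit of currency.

With 4 periods per year: i = 0.020625, n = 72.
PV = PMT · [1 − (1+i)^(−n)] / i × (1+i) = 800 · 38.105807 = 30,484.6453
(annuity-due: payments at period start, so ×(1+i).)

€30,485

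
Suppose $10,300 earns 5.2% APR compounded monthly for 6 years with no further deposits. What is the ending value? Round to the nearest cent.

Periodic rate i = 0.052/12 = 0.00433333; n = 6 × 12 = 72 periods.
FV = 10,300 × (1 + 0.00433333)^72 = 14,061.9117

$14,061.91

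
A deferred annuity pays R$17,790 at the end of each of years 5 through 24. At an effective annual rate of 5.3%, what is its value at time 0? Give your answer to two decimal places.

PV at t=4 (ordinary 20-year annuity): 17790 × a(20|0.053) = 17790 × 12.151213 = 216,170.0765
PV₀ = 216,170.0765 / (1+0.053)^4 = 216,170.0765 / 1.229457 = 175,825.5932

R$175,825.59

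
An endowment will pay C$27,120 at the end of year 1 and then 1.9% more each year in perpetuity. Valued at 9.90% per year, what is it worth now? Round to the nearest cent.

PV = D₁/(r − g) = 27120/(0.099 − 0.019) = 339,000.0000

C$339,000.00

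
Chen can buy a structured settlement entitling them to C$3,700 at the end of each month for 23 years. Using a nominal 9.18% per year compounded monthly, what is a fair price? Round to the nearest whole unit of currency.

C$424,632

With 12 periods per year: i = 0.00765, n = 276.
PV = 3700 × [1 − (1+0.00765)^(−276)] / 0.00765 = 3700 × 114.765350 = 424,631.7946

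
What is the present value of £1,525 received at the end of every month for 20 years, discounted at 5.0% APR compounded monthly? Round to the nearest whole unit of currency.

With 12 periods per year: i = 0.00416667, n = 240.
PV = 1525 × [1 − (1+0.00416667)^(−240)] / 0.00416667 = 1525 × 151.525313 = 231,076.1024

£231,076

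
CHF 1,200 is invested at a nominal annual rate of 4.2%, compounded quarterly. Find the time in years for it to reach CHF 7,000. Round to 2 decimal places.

42.21 years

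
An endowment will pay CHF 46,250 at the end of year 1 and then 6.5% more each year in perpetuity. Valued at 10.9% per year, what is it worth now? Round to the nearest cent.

PV = PMT / (i − g) = 46250 / (0.109 − 0.065) = 46250 / 0.044000 = 1,051,136.3636

CHF 1,051,136.36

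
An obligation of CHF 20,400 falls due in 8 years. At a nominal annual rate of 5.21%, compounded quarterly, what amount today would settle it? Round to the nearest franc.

i = 0.0521/4 = 0.013025 per quarter; n = 8·4 = 32.
Discount factor = (1+0.013025)^(−32) = 0.660929; PV = 20,400 × 0.660929 = 13,482.9506

CHF 13,483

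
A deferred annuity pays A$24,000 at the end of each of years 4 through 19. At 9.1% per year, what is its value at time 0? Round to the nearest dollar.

A$152,685

PV at t=3 (ordinary 16-year annuity): 24000 × a(16|0.091) = 24000 × 8.261525 = 198,276.5895
Discount back 3 years: 198,276.5895 × (1+0.091)^(−3) = 198,276.5895 × 0.770062 = 152,685.2865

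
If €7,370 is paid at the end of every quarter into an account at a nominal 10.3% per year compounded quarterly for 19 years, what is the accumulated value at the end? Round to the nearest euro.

€1,690,056

With 4 periods per year: i = 0.02575, n = 76.
FV = 7370 × [(1+0.02575)^76 − 1] / 0.02575 = 7370 × 229.315613 = 1,690,056.0664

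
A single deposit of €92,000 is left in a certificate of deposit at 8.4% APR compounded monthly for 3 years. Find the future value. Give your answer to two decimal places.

i = 0.084/12 = 0.007 per month; n = 3·12 = 36.
FV = PV·(1+i)^n = 92,000 × 1.285467 = 118,262.9661

€118,262.97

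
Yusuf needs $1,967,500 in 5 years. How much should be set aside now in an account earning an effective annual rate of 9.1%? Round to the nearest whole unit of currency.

Discount factor = (1+0.091)^(−5) = 0.646958; PV = 1,967,500 × 0.646958 = 1,272,890.3326

$1,272,890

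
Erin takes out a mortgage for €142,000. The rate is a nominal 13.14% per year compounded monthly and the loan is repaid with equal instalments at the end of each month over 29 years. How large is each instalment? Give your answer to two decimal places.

Periodic rate i = 0.1314/12 = 0.01095; n = 29 × 12 = 348 periods.
PMT = 142000 / ( [1 − (1+0.01095)^(−348)] / 0.01095 ) = 142000 / 89.260445 = 1,590.8502

€1,590.85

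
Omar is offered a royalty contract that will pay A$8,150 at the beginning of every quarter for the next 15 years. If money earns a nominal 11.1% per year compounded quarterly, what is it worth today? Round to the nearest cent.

With 4 periods per year: i = 0.02775, n = 60.
Annuity factor a(60|0.02775) × (1+i) = 29.868409; PV = 8150 × 29.868409 = 243,427.5371
(Beginning-of-period payments → annuity-due factor ×(1+i).)

A$243,427.54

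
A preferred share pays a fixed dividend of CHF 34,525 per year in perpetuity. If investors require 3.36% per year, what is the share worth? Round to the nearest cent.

PV = PMT / i = 34525 / 0.0336 = 1,027,529.7619

CHF 1,027,529.76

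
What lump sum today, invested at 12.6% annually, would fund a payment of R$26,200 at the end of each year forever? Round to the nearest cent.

PV = C/r = 26200/0.126 = 207,936.5079

R$207,936.51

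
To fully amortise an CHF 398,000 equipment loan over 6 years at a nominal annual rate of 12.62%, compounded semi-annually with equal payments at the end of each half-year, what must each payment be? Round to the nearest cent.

i = 0.1262/2 = 0.0631 per half-year; n = 6·2 = 12.
PMT = 398000 / ( [1 − (1+0.0631)^(−12)] / 0.0631 ) = 398000 / 8.243176 = 48,282.3631

CHF 48,282.36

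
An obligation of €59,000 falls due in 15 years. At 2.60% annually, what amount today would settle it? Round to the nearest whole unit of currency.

Discount factor = (1+0.026)^(−15) = 0.680440; PV = 59,000 × 0.680440 = 40,145.9371

€40,146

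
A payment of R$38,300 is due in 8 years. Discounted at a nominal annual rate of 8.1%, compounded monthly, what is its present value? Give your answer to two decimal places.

i = 0.081/12 = 0.00675 per month; n = 8·12 = 96.
Discount factor = (1+0.00675)^(−96) = 0.524231; PV = 38,300 × 0.524231 = 20,078.0485

R$20,078.05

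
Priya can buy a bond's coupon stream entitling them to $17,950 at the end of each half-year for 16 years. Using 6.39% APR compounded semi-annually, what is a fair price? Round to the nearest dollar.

Periodic rate i = 0.0639/2 = 0.03195; n = 16 × 2 = 32 periods.
Annuity factor a(32|0.03195) = 19.858216; PV = 17950 × 19.858216 = 356,454.9759

$356,455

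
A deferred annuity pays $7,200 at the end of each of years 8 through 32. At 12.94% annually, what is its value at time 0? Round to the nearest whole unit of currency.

$22,606

Value one period before first payment (t=7): 7200 × [1 − (1+0.1294)^(−25)] / 0.1294 = 7200 × 7.359107 = 52,985.5714
Discount back 7 years: 52,985.5714 × (1+0.1294)^(−7) = 52,985.5714 × 0.426644 = 22,605.9695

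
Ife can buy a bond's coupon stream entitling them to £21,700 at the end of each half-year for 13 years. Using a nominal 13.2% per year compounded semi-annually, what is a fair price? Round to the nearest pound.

£266,382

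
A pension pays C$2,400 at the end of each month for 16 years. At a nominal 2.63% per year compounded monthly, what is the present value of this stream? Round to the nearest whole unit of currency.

With 12 periods per year: i = 0.00219167, n = 192.
PV = PMT · [1 − (1+i)^(−n)] / i = 2400 · 156.582315 = 375,797.5555

C$375,798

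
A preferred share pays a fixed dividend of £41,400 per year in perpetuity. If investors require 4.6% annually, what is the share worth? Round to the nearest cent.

PV = PMT / i = 41400 / 0.046 = 900,000.0000

£900,000.00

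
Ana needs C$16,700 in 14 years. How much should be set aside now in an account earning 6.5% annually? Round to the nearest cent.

PV = FV·(1+i)^(−n) = 16,700 × 0.414100 = 6,915.4742

C$6,915.47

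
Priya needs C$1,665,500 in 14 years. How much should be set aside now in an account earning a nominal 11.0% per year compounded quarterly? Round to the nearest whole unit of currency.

Periodic rate i = 0.11/4 = 0.0275; n = 14 × 4 = 56 periods.
Discount factor = (1+0.0275)^(−56) = 0.218886; PV = 1,665,500 × 0.218886 = 364,554.2170

C$364,554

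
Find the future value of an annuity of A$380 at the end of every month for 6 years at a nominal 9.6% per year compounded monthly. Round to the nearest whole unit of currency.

A$36,805

Periodic rate i = 0.096/12 = 0.008; n = 6 × 12 = 72 periods.
Accumulation factor s(72|0.008) = 96.854542; FV = 380 × 96.854542 = 36,804.7261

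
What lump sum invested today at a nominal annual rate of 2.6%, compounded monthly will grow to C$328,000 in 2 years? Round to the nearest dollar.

With 12 periods per year: i = 0.00216667, n = 24.
Discount factor = (1+0.00216667)^(−24) = 0.949382; PV = 328,000 × 0.949382 = 311,397.3846

C$311,397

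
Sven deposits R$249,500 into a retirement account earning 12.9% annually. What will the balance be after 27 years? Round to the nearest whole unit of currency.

R$6,603,999

249,500 × (1+0.129)^27 = 249,500 × 26.468933 = 6,603,998.7431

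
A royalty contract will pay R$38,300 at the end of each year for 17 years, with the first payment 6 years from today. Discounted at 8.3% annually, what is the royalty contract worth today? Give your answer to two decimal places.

Value one period before first payment (t=5): 38300 × [1 − (1+0.083)^(−17)] / 0.083 = 38300 × 8.941930 = 342,475.9318
Discount back 5 years: 342,475.9318 × (1+0.083)^(−5) = 342,475.9318 × 0.671209 = 229,872.8990

R$229,872.90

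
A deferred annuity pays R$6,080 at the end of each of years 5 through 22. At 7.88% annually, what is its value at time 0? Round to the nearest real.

PV at t=4 (ordinary 18-year annuity): 6080 × a(18|0.0788) = 6080 × 9.450416 = 57,458.5282
Discount back 4 years: 57,458.5282 × (1+0.0788)^(−4) = 57,458.5282 × 0.738306 = 42,421.9615

R$42,422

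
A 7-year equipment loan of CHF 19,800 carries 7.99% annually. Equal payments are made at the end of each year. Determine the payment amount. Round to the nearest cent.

PMT = 19800 / ( [1 − (1+0.0799)^(−7)] / 0.0799 ) = 19800 / 5.208151 = 3,801.7330

CHF 3,801.73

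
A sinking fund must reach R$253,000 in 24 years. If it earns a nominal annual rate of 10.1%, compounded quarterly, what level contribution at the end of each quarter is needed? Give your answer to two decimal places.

R$641.64

i = 0.101/4 = 0.02525 per quarter; n = 24·4 = 96.
PMT = 253000 / ( [(1+0.02525)^96 − 1] / 0.02525 ) = 253000 / 394.303684 = 641.6374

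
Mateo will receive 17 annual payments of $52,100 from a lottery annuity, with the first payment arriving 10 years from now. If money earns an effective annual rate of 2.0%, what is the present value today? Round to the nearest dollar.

Value one period before first payment (t=9): 52100 × [1 − (1+0.02)^(−17)] / 0.02 = 52100 × 14.291872 = 744,606.5248
Discount back 9 years: 744,606.5248 × (1+0.02)^(−9) = 744,606.5248 × 0.836755 = 623,053.4306

$623,053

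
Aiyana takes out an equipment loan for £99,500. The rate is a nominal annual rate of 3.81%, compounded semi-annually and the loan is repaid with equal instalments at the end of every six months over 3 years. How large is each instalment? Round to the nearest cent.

Periodic rate i = 0.0381/2 = 0.01905; n = 3 × 2 = 6 periods.
PMT = 99500 / ( [1 − (1+0.01905)^(−6)] / 0.01905 ) = 99500 / 5.619434 = 17,706.4111

£17,706.41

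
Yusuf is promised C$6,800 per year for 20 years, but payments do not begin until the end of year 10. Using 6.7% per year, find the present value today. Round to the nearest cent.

PV at t=9 (ordinary 20-year annuity): 6800 × a(20|0.067) = 6800 × 10.845593 = 73,750.0292
Discount back 9 years: 73,750.0292 × (1+0.067)^(−9) = 73,750.0292 × 0.557854 = 41,141.7179

C$41,141.72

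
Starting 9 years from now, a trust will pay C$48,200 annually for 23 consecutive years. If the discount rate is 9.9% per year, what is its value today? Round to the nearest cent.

Value one period before first payment (t=8): 48200 × [1 − (1+0.099)^(−23)] / 0.099 = 48200 × 8.949102 = 431,346.7104
Discount back 8 years: 431,346.7104 × (1+0.099)^(−8) = 431,346.7104 × 0.469914 = 202,695.8938

C$202,695.89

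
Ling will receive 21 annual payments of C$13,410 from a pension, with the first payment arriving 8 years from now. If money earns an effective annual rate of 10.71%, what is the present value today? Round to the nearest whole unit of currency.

C$54,172

Value one period before first payment (t=7): 13410 × [1 − (1+0.1071)^(−21)] / 0.1071 = 13410 × 8.234802 = 110,428.6884
Discount back 7 years: 110,428.6884 × (1+0.1071)^(−7) = 110,428.6884 × 0.490560 = 54,171.8863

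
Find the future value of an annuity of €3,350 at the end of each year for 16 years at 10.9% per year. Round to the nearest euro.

€130,154

FV = PMT · [(1+i)^n − 1] / i = 3350 · 38.851890 = 130,153.8307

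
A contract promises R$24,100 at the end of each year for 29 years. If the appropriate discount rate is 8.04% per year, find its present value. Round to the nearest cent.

R$267,923.32

PV = PMT · [1 − (1+i)^(−n)] / i = 24100 · 11.117150 = 267,923.3204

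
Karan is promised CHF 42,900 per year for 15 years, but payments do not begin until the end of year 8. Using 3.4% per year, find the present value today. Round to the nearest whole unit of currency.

PV at t=7 (ordinary 15-year annuity): 42900 × a(15|0.034) = 42900 × 11.599752 = 497,629.3514
PV₀ = 497,629.3514 / (1+0.034)^7 = 497,629.3514 / 1.263699 = 393,787.7636

CHF 393,788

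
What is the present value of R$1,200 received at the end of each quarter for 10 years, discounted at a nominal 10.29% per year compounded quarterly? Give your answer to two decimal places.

R$29,758.84

i = 0.1029/4 = 0.025725 per quarter; n = 10·4 = 40.
Annuity factor a(40|0.025725) = 24.799034; PV = 1200 × 24.799034 = 29,758.8409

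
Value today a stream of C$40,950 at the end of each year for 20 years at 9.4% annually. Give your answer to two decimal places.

C$363,397.99

PV = 40950 × [1 − (1+0.094)^(−20)] / 0.094 = 40950 × 8.874188 = 363,397.9859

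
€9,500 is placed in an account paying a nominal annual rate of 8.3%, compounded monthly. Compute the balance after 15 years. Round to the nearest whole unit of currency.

€32,852

i = 0.083/12 = 0.00691667 per month; n = 15·12 = 180.
FV = PV·(1+i)^n = 9,500 × 3.458082 = 32,851.7799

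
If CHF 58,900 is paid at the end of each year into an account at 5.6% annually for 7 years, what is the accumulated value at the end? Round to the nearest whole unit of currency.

FV = PMT · [(1+i)^n − 1] / i = 58900 · 8.292117 = 488,405.6896

CHF 488,406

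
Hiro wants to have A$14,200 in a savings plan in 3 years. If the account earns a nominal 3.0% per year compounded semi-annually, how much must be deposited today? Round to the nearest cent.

With 2 periods per year: i = 0.015, n = 6.
Discount factor = (1+0.015)^(−6) = 0.914542; PV = 14,200 × 0.914542 = 12,986.4991

A$12,986.50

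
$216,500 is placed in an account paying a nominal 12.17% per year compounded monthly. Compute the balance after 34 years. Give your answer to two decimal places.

$13,287,104.34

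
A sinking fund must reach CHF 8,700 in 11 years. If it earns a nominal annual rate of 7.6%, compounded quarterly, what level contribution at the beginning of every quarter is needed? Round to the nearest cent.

CHF 125.84

i = 0.076/4 = 0.019 per quarter; n = 11·4 = 44.
PMT = 8700 / ( [(1+0.019)^44 − 1] / 0.019 × (1+i) ) = 8700 / 69.136279 = 125.8384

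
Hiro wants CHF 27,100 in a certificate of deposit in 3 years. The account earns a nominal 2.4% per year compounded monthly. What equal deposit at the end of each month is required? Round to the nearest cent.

CHF 726.76

Periodic rate i = 0.024/12 = 0.002; n = 3 × 12 = 36 periods.
FV-annuity factor = 37.289037; PMT = 27100 / 37.289037 = 726.7552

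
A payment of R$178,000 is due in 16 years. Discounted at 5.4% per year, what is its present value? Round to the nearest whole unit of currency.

R$76,731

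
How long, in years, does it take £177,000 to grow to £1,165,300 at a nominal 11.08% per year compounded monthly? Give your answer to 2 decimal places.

17.09 years

Periodic rate i = 0.1108/12 = 0.00923333.
n = ln(1.1653e+06/177000) / ln(1+0.00923333) = ln(6.58362) / 0.009191 = 205.0474 months
= 205.0474/12 years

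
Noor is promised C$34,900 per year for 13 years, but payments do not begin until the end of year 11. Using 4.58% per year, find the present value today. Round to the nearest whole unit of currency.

Value one period before first payment (t=10): 34900 × [1 − (1+0.0458)^(−13)] / 0.0458 = 34900 × 9.635679 = 336,285.1968
Discount back 10 years: 336,285.1968 × (1+0.0458)^(−10) = 336,285.1968 × 0.639019 = 214,892.5578

C$214,893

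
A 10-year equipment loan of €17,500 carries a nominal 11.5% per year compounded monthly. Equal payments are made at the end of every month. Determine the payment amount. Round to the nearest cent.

€246.04

Periodic rate i = 0.115/12 = 0.00958333; n = 10 × 12 = 120 periods.
PMT = 17500 / ( [1 − (1+0.00958333)^(−120)] / 0.00958333 ) = 17500 / 71.126060 = 246.0420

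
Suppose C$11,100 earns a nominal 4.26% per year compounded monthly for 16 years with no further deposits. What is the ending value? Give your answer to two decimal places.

With 12 periods per year: i = 0.00355, n = 192.
11,100 × (1+0.00355)^192 = 11,100 × 1.974654 = 21,918.6555

C$21,918.66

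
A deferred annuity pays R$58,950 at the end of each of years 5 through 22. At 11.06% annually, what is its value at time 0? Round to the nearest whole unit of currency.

R$297,324

PV at t=4 (ordinary 18-year annuity): 58950 × a(18|0.1106) = 58950 × 7.673211 = 452,335.7868
PV₀ = 452,335.7868 / (1+0.1106)^4 = 452,335.7868 / 1.521355 = 297,324.2089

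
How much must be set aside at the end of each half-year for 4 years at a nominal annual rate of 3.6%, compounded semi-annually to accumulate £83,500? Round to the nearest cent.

£9,797.53

Periodic rate i = 0.036/2 = 0.018; n = 4 × 2 = 8 periods.
FV-annuity factor = 8.522558; PMT = 83500 / 8.522558 = 9,797.5277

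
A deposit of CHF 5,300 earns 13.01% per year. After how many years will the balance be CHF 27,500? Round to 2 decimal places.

(1+i)^n = 27500/5300 = 5.18868, so n = ln 5.18868 / ln 1.1301 = 13.4620 years

13.46 years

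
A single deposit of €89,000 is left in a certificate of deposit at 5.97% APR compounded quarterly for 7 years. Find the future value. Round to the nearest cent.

€134,753.67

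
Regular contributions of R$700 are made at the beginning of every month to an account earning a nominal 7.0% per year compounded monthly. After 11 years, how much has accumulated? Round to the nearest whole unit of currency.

R$139,401

i = 0.07/12 = 0.00583333 per month; n = 11·12 = 132.
FV = 700 × [(1+0.00583333)^132 − 1] / 0.00583333 × (1+i) = 700 × 199.144647 = 139,401.2532
Payments are at the start of each period, so multiply by (1+i).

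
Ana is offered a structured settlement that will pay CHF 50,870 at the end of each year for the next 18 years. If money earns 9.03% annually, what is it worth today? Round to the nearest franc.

Annuity factor a(18|0.0903) = 8.738137; PV = 50870 × 8.738137 = 444,509.0247

CHF 444,509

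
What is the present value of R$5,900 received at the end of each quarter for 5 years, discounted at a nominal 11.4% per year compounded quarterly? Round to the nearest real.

R$89,007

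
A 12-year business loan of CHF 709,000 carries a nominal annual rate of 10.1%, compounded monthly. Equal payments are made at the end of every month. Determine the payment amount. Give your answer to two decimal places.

With 12 periods per year: i = 0.00841667, n = 144.
Annuity-PV factor = 83.273493; PMT = 709000 / 83.273493 = 8,514.1139

CHF 8,514.11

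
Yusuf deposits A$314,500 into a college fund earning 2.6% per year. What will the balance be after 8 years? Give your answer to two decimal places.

A$386,188.68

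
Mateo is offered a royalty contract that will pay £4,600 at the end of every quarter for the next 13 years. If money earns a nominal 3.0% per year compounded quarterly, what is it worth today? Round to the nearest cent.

Periodic rate i = 0.03/4 = 0.0075; n = 13 × 4 = 52 periods.
PV = PMT · [1 − (1+i)^(−n)] / i = 4600 · 42.927618 = 197,467.0433

£197,467.04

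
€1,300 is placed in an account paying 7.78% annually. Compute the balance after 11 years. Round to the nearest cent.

€2,963.90

FV = 1,300 × (1 + 0.0778)^11 = 2,963.8985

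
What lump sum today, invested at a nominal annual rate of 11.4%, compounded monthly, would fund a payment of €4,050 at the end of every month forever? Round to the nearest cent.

€426,315.79

Periodic rate i = 0.114/12 = 0.0095.
PV = C/r = 4050/0.0095 = 426,315.7895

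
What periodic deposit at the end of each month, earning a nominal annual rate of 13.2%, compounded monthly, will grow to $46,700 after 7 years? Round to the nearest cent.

$340.95

Periodic rate i = 0.132/12 = 0.011; n = 7 × 12 = 84 periods.
FV-annuity factor = 136.969951; PMT = 46700 / 136.969951 = 340.9507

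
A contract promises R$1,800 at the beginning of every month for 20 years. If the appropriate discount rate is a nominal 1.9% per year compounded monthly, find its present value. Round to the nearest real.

With 12 periods per year: i = 0.00158333, n = 240.
PV = 1800 × [1 − (1+0.00158333)^(−240)] / 0.00158333 × (1+i) = 1800 × 199.852595 = 359,734.6715
Payments are at the start of each period, so multiply by (1+i).

R$359,735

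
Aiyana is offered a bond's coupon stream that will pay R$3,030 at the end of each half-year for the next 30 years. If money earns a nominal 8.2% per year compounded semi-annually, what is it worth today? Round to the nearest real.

With 2 periods per year: i = 0.041, n = 60.
Annuity factor a(60|0.041) = 22.201614; PV = 3030 × 22.201614 = 67,270.8897

R$67,271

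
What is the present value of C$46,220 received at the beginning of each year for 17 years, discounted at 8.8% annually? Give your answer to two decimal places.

C$435,213.45

Annuity factor a(17|0.088) × (1+i) = 9.416128; PV = 46220 × 9.416128 = 435,213.4500
(annuity-due: payments at period start, so ×(1+i).)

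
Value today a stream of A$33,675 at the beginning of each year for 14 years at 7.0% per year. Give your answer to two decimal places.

A$315,118.89

PV = PMT · [1 − (1+i)^(−n)] / i × (1+i) = 33675 · 9.357651 = 315,118.8888
(annuity-due: payments at period start, so ×(1+i).)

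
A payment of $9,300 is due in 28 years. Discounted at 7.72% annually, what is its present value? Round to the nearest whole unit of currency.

PV = FV·(1+i)^(−n) = 9,300 × 0.124653 = 1,159.2719

$1,159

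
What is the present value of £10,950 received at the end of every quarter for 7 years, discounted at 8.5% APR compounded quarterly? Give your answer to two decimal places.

£229,299.91

i = 0.085/4 = 0.02125 per quarter; n = 7·4 = 28.
Annuity factor a(28|0.02125) = 20.940631; PV = 10950 × 20.940631 = 229,299.9098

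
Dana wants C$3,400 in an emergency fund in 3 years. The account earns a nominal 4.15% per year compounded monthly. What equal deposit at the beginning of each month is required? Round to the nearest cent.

i = 0.0415/12 = 0.00345833 per month; n = 3·12 = 36.
FV-annuity factor × (1+i) = 38.398975; PMT = 3400 / 38.398975 = 88.5440

C$88.54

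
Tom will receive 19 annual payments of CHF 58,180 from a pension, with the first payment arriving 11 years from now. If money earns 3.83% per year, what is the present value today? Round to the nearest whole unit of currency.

CHF 532,395

Value one period before first payment (t=10): 58180 × [1 − (1+0.0383)^(−19)] / 0.0383 = 58180 × 13.325654 = 775,286.5250
Discount back 10 years: 775,286.5250 × (1+0.0383)^(−10) = 775,286.5250 × 0.686707 = 532,394.6658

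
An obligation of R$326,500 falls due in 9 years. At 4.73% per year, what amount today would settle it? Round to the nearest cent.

Discount factor = (1+0.0473)^(−9) = 0.659721; PV = 326,500 × 0.659721 = 215,398.7873

R$215,398.79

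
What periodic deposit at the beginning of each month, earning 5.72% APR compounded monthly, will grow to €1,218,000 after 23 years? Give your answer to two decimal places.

€2,127.99

i = 0.0572/12 = 0.00476667 per month; n = 23·12 = 276.
PMT = 1.218e+06 / ( [(1+0.00476667)^276 − 1] / 0.00476667 × (1+i) ) = 1.218e+06 / 572.370393 = 2,127.9927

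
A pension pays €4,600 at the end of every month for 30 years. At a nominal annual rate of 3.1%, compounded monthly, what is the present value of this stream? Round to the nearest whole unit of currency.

i = 0.031/12 = 0.00258333 per month; n = 30·12 = 360.
PV = 4600 × [1 − (1+0.00258333)^(−360)] / 0.00258333 = 4600 × 234.183044 = 1,077,242.0010

€1,077,242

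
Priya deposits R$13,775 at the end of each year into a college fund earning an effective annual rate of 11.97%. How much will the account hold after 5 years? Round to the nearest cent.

R$87,458.32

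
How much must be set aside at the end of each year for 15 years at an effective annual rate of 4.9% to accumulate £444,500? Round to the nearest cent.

FV-annuity factor = 21.416865; PMT = 444500 / 21.416865 = 20,754.6716

£20,754.67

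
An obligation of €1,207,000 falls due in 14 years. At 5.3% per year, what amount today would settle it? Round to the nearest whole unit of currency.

€585,747

Discount factor = (1+0.053)^(−14) = 0.485292; PV = 1,207,000 × 0.485292 = 585,747.0007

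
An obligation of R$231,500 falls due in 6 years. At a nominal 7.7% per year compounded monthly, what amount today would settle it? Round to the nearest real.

R$146,066

Periodic rate i = 0.077/12 = 0.00641667; n = 6 × 12 = 72 periods.
PV = FV·(1+i)^(−n) = 231,500 × 0.630953 = 146,065.5967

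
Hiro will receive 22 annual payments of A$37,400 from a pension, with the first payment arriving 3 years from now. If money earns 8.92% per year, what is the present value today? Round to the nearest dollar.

A$299,479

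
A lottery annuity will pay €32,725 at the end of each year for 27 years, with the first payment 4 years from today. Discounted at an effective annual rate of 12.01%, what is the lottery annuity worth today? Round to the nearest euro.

€184,824

Value one period before first payment (t=3): 32725 × [1 − (1+0.1201)^(−27)] / 0.1201 = 32725 × 7.936880 = 259,734.4084
PV₀ = 259,734.4084 / (1+0.1201)^3 = 259,734.4084 / 1.405304 = 184,824.3106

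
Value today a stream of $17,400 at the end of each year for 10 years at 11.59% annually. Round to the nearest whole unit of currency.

$99,986

Annuity factor a(10|0.1159) = 5.746328; PV = 17400 × 5.746328 = 99,986.1076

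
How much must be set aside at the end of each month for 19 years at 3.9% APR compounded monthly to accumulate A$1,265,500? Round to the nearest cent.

With 12 periods per year: i = 0.00325, n = 228.
PMT = 1.2655e+06 / ( [(1+0.00325)^228 − 1] / 0.00325 ) = 1.2655e+06 / 337.080978 = 3,754.2908

A$3,754.29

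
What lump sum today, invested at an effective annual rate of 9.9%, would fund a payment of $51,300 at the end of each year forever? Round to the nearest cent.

PV = PMT / i = 51300 / 0.099 = 518,181.8182

$518,181.82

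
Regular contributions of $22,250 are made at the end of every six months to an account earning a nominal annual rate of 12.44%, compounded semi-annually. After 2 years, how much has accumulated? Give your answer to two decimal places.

$97,653.38

i = 0.1244/2 = 0.0622 per half-year; n = 2·2 = 4.
Accumulation factor s(4|0.0622) = 4.388916; FV = 22250 × 4.388916 = 97,653.3810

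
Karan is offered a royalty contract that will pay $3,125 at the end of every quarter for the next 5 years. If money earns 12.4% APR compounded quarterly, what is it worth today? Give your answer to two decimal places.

$46,065.16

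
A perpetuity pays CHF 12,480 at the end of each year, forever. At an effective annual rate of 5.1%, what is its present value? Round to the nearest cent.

CHF 244,705.88

PV = PMT / i = 12480 / 0.051 = 244,705.8824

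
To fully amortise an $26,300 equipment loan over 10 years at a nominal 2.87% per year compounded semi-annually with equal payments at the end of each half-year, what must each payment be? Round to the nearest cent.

i = 0.0287/2 = 0.01435 per half-year; n = 10·2 = 20.
PMT = 26300 / ( [1 − (1+0.01435)^(−20)] / 0.01435 ) = 26300 / 17.279154 = 1,522.0652

$1,522.07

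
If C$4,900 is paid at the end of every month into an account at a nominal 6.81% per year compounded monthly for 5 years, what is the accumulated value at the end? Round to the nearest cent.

i = 0.0681/12 = 0.005675 per month; n = 5·12 = 60.
FV = PMT · [(1+i)^n − 1] / i = 4900 · 71.241923 = 349,085.4218

C$349,085.42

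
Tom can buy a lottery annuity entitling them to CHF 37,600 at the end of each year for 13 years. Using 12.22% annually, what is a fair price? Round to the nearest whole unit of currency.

CHF 238,953

PV = PMT · [1 − (1+i)^(−n)] / i = 37600 · 6.355141 = 238,953.3089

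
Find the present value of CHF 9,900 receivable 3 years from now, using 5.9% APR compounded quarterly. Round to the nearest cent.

CHF 8,304.75

i = 0.059/4 = 0.01475 per quarter; n = 3·4 = 12.
PV = 9,900 / (1 + 0.01475)^12 = 9,900 / 1.192089 = 8,304.7483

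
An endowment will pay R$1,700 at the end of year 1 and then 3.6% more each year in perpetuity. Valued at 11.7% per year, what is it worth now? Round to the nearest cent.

R$20,987.65

PV = D₁/(r − g) = 1700/(0.117 − 0.036) = 20,987.6543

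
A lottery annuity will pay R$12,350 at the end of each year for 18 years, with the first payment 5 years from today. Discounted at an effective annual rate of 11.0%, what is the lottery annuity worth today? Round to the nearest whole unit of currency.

R$62,655

PV at t=4 (ordinary 18-year annuity): 12350 × a(18|0.11) = 12350 × 7.701617 = 95,114.9647
Discount back 4 years: 95,114.9647 × (1+0.11)^(−4) = 95,114.9647 × 0.658731 = 62,655.1733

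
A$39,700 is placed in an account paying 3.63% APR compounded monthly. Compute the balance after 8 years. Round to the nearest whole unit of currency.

A$53,054

With 12 periods per year: i = 0.003025, n = 96.
FV = 39,700 × (1 + 0.003025)^96 = 53,054.1368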